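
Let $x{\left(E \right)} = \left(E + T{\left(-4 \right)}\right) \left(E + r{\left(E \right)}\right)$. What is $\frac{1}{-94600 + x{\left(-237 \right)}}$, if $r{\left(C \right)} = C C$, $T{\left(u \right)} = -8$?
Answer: $- \frac{1}{13797940} \approx -7.2475 \cdot 10^{-8}$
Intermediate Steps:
$r{\left(C \right)} = C^{2}$
$x{\left(E \right)} = \left(-8 + E\right) \left(E + E^{2}\right)$ ($x{\left(E \right)} = \left(E - 8\right) \left(E + E^{2}\right) = \left(-8 + E\right) \left(E + E^{2}\right)$)
$\frac{1}{-94600 + x{\left(-237 \right)}} = \frac{1}{-94600 - 237 \left(-8 + \left(-237\right)^{2} - -1659\right)} = \frac{1}{-94600 - 237 \left(-8 + 56169 + 1659\right)} = \frac{1}{-94600 - 13703340} = \frac{1}{-13797940} = - \frac{1}{13797940}$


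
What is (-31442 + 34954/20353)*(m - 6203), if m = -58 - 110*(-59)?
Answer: -146538032488/20353 ≈ -7.1998e+6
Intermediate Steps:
m = 6432 (m = -58 + 6490 = 6432)
(-31442 + 34954/20353)*(m - 6203) = (-31442 + 34954/20353)*(6432 - 6203) = (-31442 + 34954*(1/20353))*229 = (-31442 + 34954/20353)*229 = -639904072/20353*229 = -146538032488/20353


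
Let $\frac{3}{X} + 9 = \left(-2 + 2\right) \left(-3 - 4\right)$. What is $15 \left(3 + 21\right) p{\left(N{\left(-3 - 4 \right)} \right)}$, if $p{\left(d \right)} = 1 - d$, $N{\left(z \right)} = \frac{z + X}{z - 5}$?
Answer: $140$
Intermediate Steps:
$X = - \frac{1}{3}$ ($X = \frac{3}{-9 + \left(-2 + 2\right) \left(-3 - 4\right)} = \frac{3}{-9 + 0 \left(-7\right)} = \frac{3}{-9 + 0} = \frac{3}{-9} = 3 \left(- \frac{1}{9}\right) = - \frac{1}{3} \approx -0.33333$)
$N{\left(z \right)} = \frac{- \frac{1}{3} + z}{-5 + z}$ ($N{\left(z \right)} = \frac{z - \frac{1}{3}}{z - 5} = \frac{- \frac{1}{3} + z}{-5 + z}$)
$15 \left(3 + 21\right) p{\left(N{\left(-3 - 4 \right)} \right)} = 15 \left(3 + 21\right) \left(1 - \frac{- \frac{1}{3} - 7}{-5 - 7}\right) = 15 \cdot 24 \left(1 - \frac{- \frac{1}{3} - 7}{-5 - 7}\right) = 360 \left(1 - \frac{1}{-12} \left(- \frac{22}{3}\right)\right) = 360 \left(1 - \left(- \frac{1}{12}\right) \left(- \frac{22}{3}\right)\right) = 360 \left(1 - \frac{11}{18}\right) = 360 \cdot \frac{7}{18} = 140$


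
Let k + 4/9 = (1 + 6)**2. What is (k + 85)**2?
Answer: 1444804/81 ≈ 17837.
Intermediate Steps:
k = 437/9 (k = -4/9 + (1 + 6)**2 = -4/9 + 7**2 = -4/9 + 49 = 437/9 ≈ 48.556)
(k + 85)**2 = (437/9 + 85)**2 = (1202/9)**2 = 1444804/81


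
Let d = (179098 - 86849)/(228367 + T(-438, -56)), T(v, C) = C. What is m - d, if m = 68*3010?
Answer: 46730603231/228311 ≈ 2.0468e+5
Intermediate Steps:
d = 92249/228311 (d = (179098 - 86849)/(228367 - 56) = 92249/228311 ≈ 0.40405)
m = 204680
m - d = 204680 - 1*92249/228311 = 204680 - 92249/228311 = 46730603231/228311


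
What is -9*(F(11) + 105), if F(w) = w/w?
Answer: -954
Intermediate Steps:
F(w) = 1
-9*(F(11) + 105) = -9*(1 + 105) = -9*106 = -954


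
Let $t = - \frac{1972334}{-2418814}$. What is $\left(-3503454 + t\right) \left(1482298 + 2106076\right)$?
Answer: $- \frac{15204302366233566514}{1209407} \approx -1.2572 \cdot 10^{13}$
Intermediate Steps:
$t = \frac{986167}{1209407}$ ($t = \left(-1972334\right) \left(- \frac{1}{2418814}\right) = \frac{986167}{1209407} \approx 0.81541$)
$\left(-3503454 + t\right) \left(1482298 + 2106076\right) = \left(-3503454 + \frac{986167}{1209407}\right) \left(1482298 + 2106076\right) = \left(- \frac{4237100805611}{1209407}\right) 3588374 = - \frac{15204302366233566514}{1209407}$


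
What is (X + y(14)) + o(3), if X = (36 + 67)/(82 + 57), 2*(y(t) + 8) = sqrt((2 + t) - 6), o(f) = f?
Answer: -592/139 + sqrt(10)/2 ≈ -2.6779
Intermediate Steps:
y(t) = -8 + sqrt(-4 + t)/2 (y(t) = -8 + sqrt((2 + t) - 6)/2 = -8 + sqrt(-4 + t)/2)
X = 103/139 ≈ 0.74101
(X + y(14)) + o(3) = (103/139 + (-8 + sqrt(-4 + 14)/2)) + 3 = (103/139 + (-8 + sqrt(10)/2)) + 3 = (-1009/139 + sqrt(10)/2) + 3 = -592/139 + sqrt(10)/2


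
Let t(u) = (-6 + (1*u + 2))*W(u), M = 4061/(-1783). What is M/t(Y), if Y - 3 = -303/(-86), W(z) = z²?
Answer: -83323336/3928032801 ≈ -0.021212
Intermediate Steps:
Y = 561/86 (Y = 3 - 303/(-86) = 3 - 303*(-1/86) = 3 + 303/86 = 561/86 ≈ 6.5233)
M = -4061/1783 (M = 4061*(-1/1783) = -4061/1783 ≈ -2.2776)
t(u) = u²*(-4 + u) (t(u) = (-6 + (1*u + 2))*u² = (-6 + (u + 2))*u² = (-6 + (2 + u))*u² = (-4 + u)*u² = u²*(-4 + u))
M/t(Y) = -4061*7396/(314721*(-4 + 561/86))/1783 = -4061/(1783*((314721/7396)*(217/86))) = -4061/(1783*68294457/636056) = -4061/1783*636056/68294457 = -83323336/3928032801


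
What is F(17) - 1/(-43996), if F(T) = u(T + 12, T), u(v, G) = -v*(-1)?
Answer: 1275885/43996 ≈ 29.000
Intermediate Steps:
u(v, G) = v
F(T) = 12 + T (F(T) = T + 12 = 12 + T)
F(17) - 1/(-43996) = (12 + 17) - 1/(-43996) = 29 - 1*(-1/43996) = 29 + 1/43996 = 1275885/43996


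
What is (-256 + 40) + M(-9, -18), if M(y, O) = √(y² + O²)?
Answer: -216 + 9*√5 ≈ -195.88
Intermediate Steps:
M(y, O) = √(O² + y²)
(-256 + 40) + M(-9, -18) = (-256 + 40) + √((-18)² + (-9)²) = -216 + √(324 + 81) = -216 + √405 = -216 + 9*√5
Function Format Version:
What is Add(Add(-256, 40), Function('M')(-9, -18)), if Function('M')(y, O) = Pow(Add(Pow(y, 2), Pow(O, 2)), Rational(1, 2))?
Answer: Add(-216, Mul(9, Pow(5, Rational(1, 2)))) ≈ -195.88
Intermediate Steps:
Function('M')(y, O) = Pow(Add(Pow(O, 2), Pow(y, 2)), Rational(1, 2))
Add(Add(-256, 40), Function('M')(-9, -18)) = Add(Add(-256, 40), Pow(Add(Pow(-18, 2), Pow(-9, 2)), Rational(1, 2))) = Add(-216, Pow(Add(324, 81), Rational(1, 2))) = Add(-216, Pow(405, Rational(1, 2))) = Add(-216, Mul(9, Pow(5, Rational(1, 2))))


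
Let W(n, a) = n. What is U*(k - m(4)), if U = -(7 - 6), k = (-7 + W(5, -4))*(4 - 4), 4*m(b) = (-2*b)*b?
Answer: -8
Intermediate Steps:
m(b) = -b²/2 (m(b) = ((-2*b)*b)/4 = (-2*b²)/4 = -b²/2)
k = 0 (k = (-7 + 5)*(4 - 4) = -2*0 = 0)
U = -1 (U = -1*1 = -1)
U*(k - m(4)) = -(0 - (-1)*4²/2) = -(0 - (-1)*16/2) = -(0 - 1*(-8)) = -(0 + 8) = -1*8 = -8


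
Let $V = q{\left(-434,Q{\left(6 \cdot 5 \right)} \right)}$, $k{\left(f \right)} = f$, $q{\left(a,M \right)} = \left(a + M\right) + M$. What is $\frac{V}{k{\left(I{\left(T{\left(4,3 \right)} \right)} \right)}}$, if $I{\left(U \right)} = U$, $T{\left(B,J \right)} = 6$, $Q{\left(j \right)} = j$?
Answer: $- \frac{187}{3} \approx -62.333$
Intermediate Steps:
$q{\left(a,M \right)} = a + 2 M$ ($q{\left(a,M \right)} = \left(M + a\right) + M = a + 2 M$)
$V = -374$ ($V = -434 + 2 \cdot 6 \cdot 5 = -434 + 2 \cdot 30 = -434 + 60 = -374$)
$\frac{V}{k{\left(I{\left(T{\left(4,3 \right)} \right)} \right)}} = - \frac{374}{6} = \left(-374\right) \frac{1}{6} = - \frac{187}{3}$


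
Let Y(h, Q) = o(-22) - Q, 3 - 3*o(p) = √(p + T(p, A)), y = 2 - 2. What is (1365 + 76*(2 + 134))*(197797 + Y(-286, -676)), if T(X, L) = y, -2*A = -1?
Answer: 2322344274 - 11701*I*√22/3 ≈ 2.3223e+9 - 18294.0*I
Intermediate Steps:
y = 0
A = ½ (A = -½*(-1) = ½ ≈ 0.50000)
T(X, L) = 0
o(p) = 1 - √p/3 (o(p) = 1 - √(p + 0)/3 = 1 - √p/3)
Y(h, Q) = 1 - Q - I*√22/3 (Y(h, Q) = (1 - I*√22/3) - Q = 1 - Q - I*√22/3)
(1365 + 76*(2 + 134))*(197797 + Y(-286, -676)) = (1365 + 76*(2 + 134))*(197797 + (1 - 1*(-676) - I*√22/3)) = (1365 + 76*136)*(197797 + (1 + 676 - I*√22/3)) = (1365 + 10336)*(197797 + (677 - I*√22/3)) = 11701*(198474 - I*√22/3) = 2322344274 - 11701*I*√22/3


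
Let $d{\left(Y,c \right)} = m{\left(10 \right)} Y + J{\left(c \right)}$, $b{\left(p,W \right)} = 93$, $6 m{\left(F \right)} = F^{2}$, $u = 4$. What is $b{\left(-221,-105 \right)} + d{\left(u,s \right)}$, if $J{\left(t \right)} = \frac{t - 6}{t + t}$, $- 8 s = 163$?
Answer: $\frac{156787}{978} \approx 160.31$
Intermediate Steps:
$s = - \frac{163}{8}$ ($s = \left(- \frac{1}{8}\right) 163 = - \frac{163}{8} \approx -20.375$)
$m{\left(F \right)} = \frac{F^{2}}{6}$
$J{\left(t \right)} = \frac{-6 + t}{2 t}$
$d{\left(Y,c \right)} = \frac{50 Y}{3} + \frac{-6 + c}{2 c}$ ($d{\left(Y,c \right)} = \frac{10^{2}}{6} Y + \frac{-6 + c}{2 c} = \frac{1}{6} \cdot 100 Y + \frac{-6 + c}{2 c} = \frac{50 Y}{3} + \frac{-6 + c}{2 c}$)
$b{\left(-221,-105 \right)} + d{\left(u,s \right)} = 93 + \left(\frac{1}{2} - \frac{3}{- \frac{163}{8}} + \frac{50}{3} \cdot 4\right) = 93 + \left(\frac{1}{2} - - \frac{24}{163} + \frac{200}{3}\right) = 93 + \left(\frac{1}{2} + \frac{24}{163} + \frac{200}{3}\right) = 93 + \frac{65833}{978} = \frac{156787}{978}$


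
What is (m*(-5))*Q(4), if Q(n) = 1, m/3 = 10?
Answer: -150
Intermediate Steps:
m = 30 (m = 3*10 = 30)
(m*(-5))*Q(4) = (30*(-5))*1 = -150*1 = -150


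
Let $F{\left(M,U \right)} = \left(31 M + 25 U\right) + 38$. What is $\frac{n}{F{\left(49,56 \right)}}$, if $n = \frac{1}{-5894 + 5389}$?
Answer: $- \frac{1}{1493285} \approx -6.6966 \cdot 10^{-7}$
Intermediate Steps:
$F{\left(M,U \right)} = 38 + 25 U + 31 M$ ($F{\left(M,U \right)} = \left(25 U + 31 M\right) + 38 = 38 + 25 U + 31 M$)
$n = - \frac{1}{505}$ ($n = \frac{1}{-505} = - \frac{1}{505} \approx -0.0019802$)
$\frac{n}{F{\left(49,56 \right)}} = - \frac{1}{505 \left(38 + 25 \cdot 56 + 31 \cdot 49\right)} = - \frac{1}{505 \left(38 + 1400 + 1519\right)} = - \frac{1}{505 \cdot 2957} = \left(- \frac{1}{505}\right) \frac{1}{2957} = - \frac{1}{1493285}$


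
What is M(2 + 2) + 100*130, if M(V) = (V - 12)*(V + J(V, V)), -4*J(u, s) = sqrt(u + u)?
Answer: 12968 + 4*sqrt(2) ≈ 12974.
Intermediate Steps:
J(u, s) = -sqrt(2)*sqrt(u)/4 (J(u, s) = -sqrt(u + u)/4 = -sqrt(2)*sqrt(u)/4)
M(V) = (-12 + V)*(V - sqrt(2)*sqrt(V)/4) (M(V) = (V - 12)*(V - sqrt(2)*sqrt(V)/4) = (-12 + V)*(V - sqrt(2)*sqrt(V)/4))
M(2 + 2) + 100*130 = ((2 + 2)**2 - 12*(2 + 2) + 3*sqrt(2)*sqrt(2 + 2) - sqrt(2)*(2 + 2)**(3/2)/4) + 100*130 = (4**2 - 12*4 + 3*sqrt(2)*sqrt(4) - sqrt(2)*4**(3/2)/4) + 13000 = (16 - 48 + 3*sqrt(2)*2 - 1/4*sqrt(2)*8) + 13000 = (16 - 48 + 6*sqrt(2) - 2*sqrt(2)) + 13000 = (-32 + 4*sqrt(2)) + 13000 = 12968 + 4*sqrt(2)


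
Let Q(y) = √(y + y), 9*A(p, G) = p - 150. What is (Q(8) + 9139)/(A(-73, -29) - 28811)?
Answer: -82287/259522 ≈ -0.31707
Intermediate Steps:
A(p, G) = -50/3 + p/9 (A(p, G) = (p - 150)/9 = (-150 + p)/9 = -50/3 + p/9)
Q(y) = √2*√y (Q(y) = √(2*y) = √2*√y)
(Q(8) + 9139)/(A(-73, -29) - 28811) = (√2*√8 + 9139)/((-50/3 + (⅑)*(-73)) - 28811) = (√2*(2*√2) + 9139)/((-50/3 - 73/9) - 28811) = (4 + 9139)/(-223/9 - 28811) = 9143/(-259522/9) = 9143*(-9/259522) = -82287/259522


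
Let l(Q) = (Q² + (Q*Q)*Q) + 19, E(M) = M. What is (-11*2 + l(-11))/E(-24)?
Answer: 1213/24 ≈ 50.542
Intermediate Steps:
l(Q) = 19 + Q² + Q³ (l(Q) = (Q² + Q²*Q) + 19 = (Q² + Q³) + 19 = 19 + Q² + Q³)
(-11*2 + l(-11))/E(-24) = (-11*2 + (19 + (-11)² + (-11)³))/(-24) = (-22 + (19 + 121 - 1331))*(-1/24) = (-22 - 1191)*(-1/24) = -1213*(-1/24) = 1213/24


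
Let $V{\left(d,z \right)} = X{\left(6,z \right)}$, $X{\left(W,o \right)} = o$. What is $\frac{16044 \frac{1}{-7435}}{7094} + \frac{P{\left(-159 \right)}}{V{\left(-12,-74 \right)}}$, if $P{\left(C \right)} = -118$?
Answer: $\frac{1555647941}{975761965} \approx 1.5943$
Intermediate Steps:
$V{\left(d,z \right)} = z$
$\frac{16044 \frac{1}{-7435}}{7094} + \frac{P{\left(-159 \right)}}{V{\left(-12,-74 \right)}} = \frac{16044 \frac{1}{-7435}}{7094} - \frac{118}{-74} = 16044 \left(- \frac{1}{7435}\right) \frac{1}{7094} - - \frac{59}{37} = \left(- \frac{16044}{7435}\right) \frac{1}{7094} + \frac{59}{37} = - \frac{8022}{26371945} + \frac{59}{37} = \frac{1555647941}{975761965}$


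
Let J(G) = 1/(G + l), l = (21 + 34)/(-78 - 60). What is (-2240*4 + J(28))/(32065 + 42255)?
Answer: -17064251/141542440 ≈ -0.12056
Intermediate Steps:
l = -55/138 (l = 55/(-138) = 55*(-1/138) = -55/138 ≈ -0.39855)
J(G) = 1/(-55/138 + G) (J(G) = 1/(G - 55/138) = 1/(-55/138 + G))
(-2240*4 + J(28))/(32065 + 42255) = (-2240*4 + 138/(-55 + 138*28))/(32065 + 42255) = (-8960 + 138/(-55 + 3864))/74320 = (-8960 + 138/3809)*(1/74320) = -34128502/3809*1/74320 = -17064251/141542440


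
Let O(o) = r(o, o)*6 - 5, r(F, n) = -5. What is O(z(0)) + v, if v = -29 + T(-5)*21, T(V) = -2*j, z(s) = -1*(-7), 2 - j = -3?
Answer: -274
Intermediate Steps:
j = 5 (j = 2 - 1*(-3) = 2 + 3 = 5)
z(s) = 7
O(o) = -35 (O(o) = -5*6 - 5 = -30 - 5 = -35)
T(V) = -10 (T(V) = -2*5 = -10)
v = -239 (v = -29 - 10*21 = -29 - 210 = -239)
O(z(0)) + v = -35 - 239 = -274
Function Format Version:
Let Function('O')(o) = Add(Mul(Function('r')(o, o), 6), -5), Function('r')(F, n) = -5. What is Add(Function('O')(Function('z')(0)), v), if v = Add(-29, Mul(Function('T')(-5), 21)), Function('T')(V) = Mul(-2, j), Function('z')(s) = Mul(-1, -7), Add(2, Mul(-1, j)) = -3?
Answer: -274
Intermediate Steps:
j = 5 (j = Add(2, Mul(-1, -3)) = Add(2, 3) = 5)
Function('z')(s) = 7
Function('O')(o) = -35 (Function('O')(o) = Add(Mul(-5, 6), -5) = Add(-30, -5) = -35)
Function('T')(V) = -10 (Function('T')(V) = Mul(-2, 5) = -10)
v = -239 (v = Add(-29, Mul(-10, 21)) = Add(-29, -210) = -239)
Add(Function('O')(Function('z')(0)), v) = Add(-35, -239) = -274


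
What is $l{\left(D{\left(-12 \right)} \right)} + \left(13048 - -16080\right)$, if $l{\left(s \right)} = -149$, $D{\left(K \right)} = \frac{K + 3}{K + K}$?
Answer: $28979$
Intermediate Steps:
$D{\left(K \right)} = \frac{3 + K}{2 K}$
$l{\left(D{\left(-12 \right)} \right)} + \left(13048 - -16080\right) = -149 + \left(13048 - -16080\right) = -149 + \left(13048 + 16080\right) = -149 + 29128 = 28979$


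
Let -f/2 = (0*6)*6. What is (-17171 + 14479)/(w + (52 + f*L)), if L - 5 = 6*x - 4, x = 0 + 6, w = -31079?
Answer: 2692/31027 ≈ 0.086763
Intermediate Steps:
x = 6
L = 37 (L = 5 + (6*6 - 4) = 5 + (36 - 4) = 5 + 32 = 37)
f = 0 (f = -2*0*6*6 = -0*6 = -2*0 = 0)
(-17171 + 14479)/(w + (52 + f*L)) = (-17171 + 14479)/(-31079 + (52 + 0*37)) = -2692/(-31079 + (52 + 0)) = -2692/(-31079 + 52) = -2692/(-31027) = -2692*(-1/31027) = 2692/31027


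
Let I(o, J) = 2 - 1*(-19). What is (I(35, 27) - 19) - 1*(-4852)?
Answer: 4854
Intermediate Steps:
I(o, J) = 21 (I(o, J) = 2 + 19 = 21)
(I(35, 27) - 19) - 1*(-4852) = (21 - 19) - 1*(-4852) = 2 + 4852 = 4854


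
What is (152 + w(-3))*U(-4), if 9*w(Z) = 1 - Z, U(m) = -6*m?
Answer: 10976/3 ≈ 3658.7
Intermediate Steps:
w(Z) = ⅑ - Z/9 (w(Z) = (1 - Z)/9 = ⅑ - Z/9)
(152 + w(-3))*U(-4) = (152 + (⅑ - ⅑*(-3)))*(-6*(-4)) = (152 + (⅑ + ⅓))*24 = (152 + 4/9)*24 = (1372/9)*24 = 10976/3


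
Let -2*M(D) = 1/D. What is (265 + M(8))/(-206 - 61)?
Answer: -1413/1424 ≈ -0.99228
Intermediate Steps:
M(D) = -1/(2*D)
(265 + M(8))/(-206 - 61) = (265 - 1/2/8)/(-206 - 61) = (265 - 1/2*1/8)/(-267) = (265 - 1/16)*(-1/267) = (4239/16)*(-1/267) = -1413/1424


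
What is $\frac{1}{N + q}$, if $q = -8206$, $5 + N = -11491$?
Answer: $- \frac{1}{19702} \approx -5.0756 \cdot 10^{-5}$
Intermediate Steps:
$N = -11496$ ($N = -5 - 11491 = -11496$)
$\frac{1}{N + q} = \frac{1}{-11496 - 8206} = \frac{1}{-19702} = - \frac{1}{19702}$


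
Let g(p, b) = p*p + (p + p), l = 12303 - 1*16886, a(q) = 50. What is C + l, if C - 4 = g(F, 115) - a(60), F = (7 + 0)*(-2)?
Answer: -4461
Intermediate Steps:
l = -4583 (l = 12303 - 16886 = -4583)
F = -14 (F = 7*(-2) = -14)
g(p, b) = p**2 + 2*p
C = 122 (C = 4 + (-14*(2 - 14) - 1*50) = 4 + (-14*(-12) - 50) = 4 + (168 - 50) = 4 + 118 = 122)
C + l = 122 - 4583 = -4461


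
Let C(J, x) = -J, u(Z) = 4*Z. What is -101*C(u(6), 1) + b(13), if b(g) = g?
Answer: 2437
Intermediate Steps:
-101*C(u(6), 1) + b(13) = -(-101)*4*6 + 13 = -(-101)*24 + 13 = -101*(-24) + 13 = 2424 + 13 = 2437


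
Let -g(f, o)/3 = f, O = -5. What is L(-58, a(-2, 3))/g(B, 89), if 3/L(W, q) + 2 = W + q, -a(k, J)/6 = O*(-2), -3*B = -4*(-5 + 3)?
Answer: -1/320 ≈ -0.0031250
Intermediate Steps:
B = -8/3 (B = -(-4)*(-5 + 3)/3 = -(-4)*(-2)/3 = -⅓*8 = -8/3 ≈ -2.6667)
a(k, J) = -60 (a(k, J) = -(-30)*(-2) = -6*10 = -60)
g(f, o) = -3*f
L(W, q) = 3/(-2 + W + q) (L(W, q) = 3/(-2 + (W + q)) = 3/(-2 + W + q))
L(-58, a(-2, 3))/g(B, 89) = (3/(-2 - 58 - 60))/((-3*(-8/3))) = (3/(-120))/8 = (3*(-1/120))*(⅛) = -1/40*⅛ = -1/320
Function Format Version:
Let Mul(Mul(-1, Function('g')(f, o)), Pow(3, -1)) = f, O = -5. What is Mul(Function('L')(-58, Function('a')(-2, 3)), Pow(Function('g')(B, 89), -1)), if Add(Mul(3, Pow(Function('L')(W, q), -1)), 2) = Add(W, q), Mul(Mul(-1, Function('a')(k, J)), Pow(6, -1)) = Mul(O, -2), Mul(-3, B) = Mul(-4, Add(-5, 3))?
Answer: Rational(-1, 320) ≈ -0.0031250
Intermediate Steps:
B = Rational(-8, 3) (B = Mul(Rational(-1, 3), Mul(-4, Add(-5, 3))) = Mul(Rational(-1, 3), Mul(-4, -2)) = Mul(Rational(-1, 3), 8) = Rational(-8, 3) ≈ -2.6667)
Function('a')(k, J) = -60 (Function('a')(k, J) = Mul(-6, Mul(-5, -2)) = Mul(-6, 10) = -60)
Function('g')(f, o) = Mul(-3, f)
Function('L')(W, q) = Mul(3, Pow(Add(-2, W, q), -1)) (Function('L')(W, q) = Mul(3, Pow(Add(-2, Add(W, q)), -1)) = Mul(3, Pow(Add(-2, W, q), -1)))
Mul(Function('L')(-58, Function('a')(-2, 3)), Pow(Function('g')(B, 89), -1)) = Mul(Mul(3, Pow(Add(-2, -58, -60), -1)), Pow(Mul(-3, Rational(-8, 3)), -1)) = Mul(Mul(3, Pow(-120, -1)), Pow(8, -1)) = Mul(Mul(3, Rational(-1, 120)), Rational(1, 8)) = Mul(Rational(-1, 40), Rational(1, 8)) = Rational(-1, 320)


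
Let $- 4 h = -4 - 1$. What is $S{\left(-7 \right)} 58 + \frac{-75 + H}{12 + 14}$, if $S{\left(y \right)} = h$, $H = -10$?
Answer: $\frac{900}{13} \approx 69.231$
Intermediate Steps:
$h = \frac{5}{4}$ ($h = - \frac{-4 - 1}{4} = \left(- \frac{1}{4}\right) \left(-5\right) = \frac{5}{4} \approx 1.25$)
$S{\left(y \right)} = \frac{5}{4}$
$S{\left(-7 \right)} 58 + \frac{-75 + H}{12 + 14} = \frac{5}{4} \cdot 58 + \frac{-75 - 10}{12 + 14} = \frac{145}{2} - \frac{85}{26} = \frac{900}{13}$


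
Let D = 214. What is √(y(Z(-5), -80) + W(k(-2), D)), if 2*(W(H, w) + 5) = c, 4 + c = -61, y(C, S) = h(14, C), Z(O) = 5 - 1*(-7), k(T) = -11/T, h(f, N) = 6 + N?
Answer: I*√78/2 ≈ 4.4159*I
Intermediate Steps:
Z(O) = 12 (Z(O) = 5 + 7 = 12)
y(C, S) = 6 + C
c = -65 (c = -4 - 61 = -65)
W(H, w) = -75/2 (W(H, w) = -5 + (½)*(-65) = -5 - 65/2 = -75/2)
√(y(Z(-5), -80) + W(k(-2), D)) = √((6 + 12) - 75/2) = √(18 - 75/2) = √(-39/2) = I*√78/2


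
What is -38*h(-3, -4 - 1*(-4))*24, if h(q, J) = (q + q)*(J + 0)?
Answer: 0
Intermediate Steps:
h(q, J) = 2*J*q (h(q, J) = (2*q)*J = 2*J*q)
-38*h(-3, -4 - 1*(-4))*24 = -76*(-4 - 1*(-4))*(-3)*24 = -76*(-4 + 4)*(-3)*24 = -76*0*(-3)*24 = -38*0*24 = 0*24 = 0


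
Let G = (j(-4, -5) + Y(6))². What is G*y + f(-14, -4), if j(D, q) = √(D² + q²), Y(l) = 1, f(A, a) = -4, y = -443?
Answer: -18610 - 886*√41 ≈ -24283.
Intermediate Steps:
G = (1 + √41)² (G = (√((-4)² + (-5)²) + 1)² = (√(16 + 25) + 1)² = (√41 + 1)² = (1 + √41)² ≈ 54.806)
G*y + f(-14, -4) = (1 + √41)²*(-443) - 4 = -443*(1 + √41)² - 4 = -4 - 443*(1 + √41)²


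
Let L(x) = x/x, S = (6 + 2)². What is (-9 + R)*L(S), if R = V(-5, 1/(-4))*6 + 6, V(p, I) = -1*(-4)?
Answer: 21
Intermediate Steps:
V(p, I) = 4
S = 64 (S = 8² = 64)
L(x) = 1
R = 30 (R = 4*6 + 6 = 24 + 6 = 30)
(-9 + R)*L(S) = (-9 + 30)*1 = 21*1 = 21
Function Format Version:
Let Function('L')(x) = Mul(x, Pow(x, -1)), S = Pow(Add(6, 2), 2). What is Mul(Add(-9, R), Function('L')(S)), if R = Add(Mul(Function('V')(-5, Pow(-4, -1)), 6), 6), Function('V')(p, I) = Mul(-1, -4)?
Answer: 21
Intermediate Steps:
Function('V')(p, I) = 4
S = 64 (S = Pow(8, 2) = 64)
Function('L')(x) = 1
R = 30 (R = Add(Mul(4, 6), 6) = Add(24, 6) = 30)
Mul(Add(-9, R), Function('L')(S)) = Mul(Add(-9, 30), 1) = Mul(21, 1) = 21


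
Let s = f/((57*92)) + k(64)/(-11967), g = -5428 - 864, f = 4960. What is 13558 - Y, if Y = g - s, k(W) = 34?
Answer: 34604024884/1743193 ≈ 19851.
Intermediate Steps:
g = -6292
s = 1643834/1743193 (s = 4960/((57*92)) + 34/(-11967) = 4960/5244 + 34*(-1/11967) = 4960*(1/5244) - 34/11967 = 1240/1311 - 34/11967 = 1643834/1743193 ≈ 0.94300)
Y = -10969814190/1743193 (Y = -6292 - 1*1643834/1743193 = -6292 - 1643834/1743193 = -10969814190/1743193 ≈ -6292.9)
13558 - Y = 13558 - 1*(-10969814190/1743193) = 13558 + 10969814190/1743193 = 34604024884/1743193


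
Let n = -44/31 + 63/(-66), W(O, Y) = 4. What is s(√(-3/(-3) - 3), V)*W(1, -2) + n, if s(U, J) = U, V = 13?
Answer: -1619/682 + 4*I*√2 ≈ -2.3739 + 5.6569*I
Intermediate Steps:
n = -1619/682 (n = -44*1/31 + 63*(-1/66) = -44/31 - 21/22 = -1619/682 ≈ -2.3739)
s(√(-3/(-3) - 3), V)*W(1, -2) + n = √(-3/(-3) - 3)*4 - 1619/682 = √(-3*(-⅓) - 3)*4 - 1619/682 = √(1 - 3)*4 - 1619/682 = √(-2)*4 - 1619/682 = (I*√2)*4 - 1619/682 = 4*I*√2 - 1619/682 = -1619/682 + 4*I*√2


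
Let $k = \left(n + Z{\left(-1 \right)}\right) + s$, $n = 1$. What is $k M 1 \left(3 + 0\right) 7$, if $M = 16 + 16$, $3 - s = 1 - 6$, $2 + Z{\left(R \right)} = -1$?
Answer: $4032$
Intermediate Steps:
$Z{\left(R \right)} = -3$ ($Z{\left(R \right)} = -2 - 1 = -3$)
$s = 8$ ($s = 3 - \left(1 - 6\right) = 3 - -5 = 3 + 5 = 8$)
$M = 32$
$k = 6$ ($k = \left(1 - 3\right) + 8 = -2 + 8 = 6$)
$k M 1 \left(3 + 0\right) 7 = 6 \cdot 32 \cdot 1 \left(3 + 0\right) 7 = 192 \cdot 1 \cdot 3 \cdot 7 = 192 \cdot 3 \cdot 7 = 192 \cdot 21 = 4032$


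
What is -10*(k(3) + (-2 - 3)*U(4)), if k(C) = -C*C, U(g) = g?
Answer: 290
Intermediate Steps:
k(C) = -C²
-10*(k(3) + (-2 - 3)*U(4)) = -10*(-1*3² + (-2 - 3)*4) = -10*(-1*9 - 5*4) = -10*(-9 - 20) = -10*(-29) = 290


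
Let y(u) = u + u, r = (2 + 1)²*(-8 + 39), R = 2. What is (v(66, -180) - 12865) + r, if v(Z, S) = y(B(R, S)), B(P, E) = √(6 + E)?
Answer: -12586 + 2*I*√174 ≈ -12586.0 + 26.382*I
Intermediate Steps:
r = 279 (r = 3²*31 = 9*31 = 279)
y(u) = 2*u
v(Z, S) = 2*√(6 + S)
(v(66, -180) - 12865) + r = (2*√(6 - 180) - 12865) + 279 = (2*√(-174) - 12865) + 279 = (2*(I*√174) - 12865) + 279 = (2*I*√174 - 12865) + 279 = (-12865 + 2*I*√174) + 279 = -12586 + 2*I*√174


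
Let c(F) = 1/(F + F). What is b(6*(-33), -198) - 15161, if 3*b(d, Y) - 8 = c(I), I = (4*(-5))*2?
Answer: -1212667/80 ≈ -15158.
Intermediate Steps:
I = -40 (I = -20*2 = -40)
c(F) = 1/(2*F)
b(d, Y) = 213/80 (b(d, Y) = 8/3 + ((½)/(-40))/3 = 8/3 + ((½)*(-1/40))/3 = 8/3 + (⅓)*(-1/80) = 8/3 - 1/240 = 213/80)
b(6*(-33), -198) - 15161 = 213/80 - 15161 = -1212667/80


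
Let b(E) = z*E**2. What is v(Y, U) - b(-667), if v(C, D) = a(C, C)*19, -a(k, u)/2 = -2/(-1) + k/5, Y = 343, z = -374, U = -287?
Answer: 831929016/5 ≈ 1.6639e+8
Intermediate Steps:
b(E) = -374*E**2
a(k, u) = -4 - 2*k/5 (a(k, u) = -2*(-2/(-1) + k/5) = -2*(-2*(-1) + k*(1/5)) = -2*(2 + k/5) = -4 - 2*k/5)
v(C, D) = -76 - 38*C/5 (v(C, D) = (-4 - 2*C/5)*19 = -76 - 38*C/5)
v(Y, U) - b(-667) = (-76 - 38/5*343) - (-374)*(-667)**2 = (-76 - 13034/5) - (-374)*444889 = -13414/5 - 1*(-166388486) = -13414/5 + 166388486 = 831929016/5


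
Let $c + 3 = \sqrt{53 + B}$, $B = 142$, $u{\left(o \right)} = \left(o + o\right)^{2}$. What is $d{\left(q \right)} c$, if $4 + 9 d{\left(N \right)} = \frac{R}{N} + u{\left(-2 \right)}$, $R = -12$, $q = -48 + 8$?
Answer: $- \frac{41}{10} + \frac{41 \sqrt{195}}{30} \approx 14.984$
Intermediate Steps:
$u{\left(o \right)} = 4 o^{2}$ ($u{\left(o \right)} = \left(2 o\right)^{2} = 4 o^{2}$)
$q = -40$
$c = -3 + \sqrt{195}$ ($c = -3 + \sqrt{53 + 142} = -3 + \sqrt{195} \approx 10.964$)
$d{\left(N \right)} = \frac{4}{3} - \frac{4}{3 N}$ ($d{\left(N \right)} = - \frac{4}{9} + \frac{- \frac{12}{N} + 4 \left(-2\right)^{2}}{9} = - \frac{4}{9} + \frac{- \frac{12}{N} + 4 \cdot 4}{9} = - \frac{4}{9} + \frac{- \frac{12}{N} + 16}{9} = - \frac{4}{9} + \frac{16 - \frac{12}{N}}{9} = - \frac{4}{9} + \left(\frac{16}{9} - \frac{4}{3 N}\right) = \frac{4}{3} - \frac{4}{3 N}$)
$d{\left(q \right)} c = \frac{4 \left(-1 - 40\right)}{3 \left(-40\right)} \left(-3 + \sqrt{195}\right) = \frac{4}{3} \left(- \frac{1}{40}\right) \left(-41\right) \left(-3 + \sqrt{195}\right) = \frac{41 \left(-3 + \sqrt{195}\right)}{30} = - \frac{41}{10} + \frac{41 \sqrt{195}}{30}$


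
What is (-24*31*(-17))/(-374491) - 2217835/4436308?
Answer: -886669670569/1661357419228 ≈ -0.53370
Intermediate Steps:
(-24*31*(-17))/(-374491) - 2217835/4436308 = -744*(-17)*(-1/374491) - 2217835*1/4436308 = 12648*(-1/374491) - 2217835/4436308 = -12648/374491 - 2217835/4436308 = -886669670569/1661357419228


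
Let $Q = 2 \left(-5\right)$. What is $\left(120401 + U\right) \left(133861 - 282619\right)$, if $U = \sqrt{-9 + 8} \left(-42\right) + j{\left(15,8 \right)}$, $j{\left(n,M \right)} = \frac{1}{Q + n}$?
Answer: $- \frac{89553208548}{5} + 6247836 i \approx -1.7911 \cdot 10^{10} + 6.2478 \cdot 10^{6} i$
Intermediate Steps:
$Q = -10$
$j{\left(n,M \right)} = \frac{1}{-10 + n}$
$U = \frac{1}{5} - 42 i$ ($U = \sqrt{-9 + 8} \left(-42\right) + \frac{1}{-10 + 15} = \sqrt{-1} \left(-42\right) + \frac{1}{5} = i \left(-42\right) + \frac{1}{5} = - 42 i + \frac{1}{5} = \frac{1}{5} - 42 i \approx 0.2 - 42.0 i$)
$\left(120401 + U\right) \left(133861 - 282619\right) = \left(120401 + \left(\frac{1}{5} - 42 i\right)\right) \left(133861 - 282619\right) = \left(\frac{602006}{5} - 42 i\right) \left(-148758\right) = - \frac{89553208548}{5} + 6247836 i$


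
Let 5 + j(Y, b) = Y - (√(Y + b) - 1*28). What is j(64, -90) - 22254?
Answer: -22167 - I*√26 ≈ -22167.0 - 5.099*I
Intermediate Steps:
j(Y, b) = 23 + Y - √(Y + b) (j(Y, b) = -5 + (Y - (√(Y + b) - 1*28)) = -5 + (Y - (√(Y + b) - 28)) = -5 + (Y - (-28 + √(Y + b))) = -5 + (Y + (28 - √(Y + b))) = -5 + (28 + Y - √(Y + b)) = 23 + Y - √(Y + b))
j(64, -90) - 22254 = (23 + 64 - √(64 - 90)) - 22254 = (23 + 64 - √(-26)) - 22254 = (23 + 64 - I*√26) - 22254 = (87 - I*√26) - 22254 = -22167 - I*√26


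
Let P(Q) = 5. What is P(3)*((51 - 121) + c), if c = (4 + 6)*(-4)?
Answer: -550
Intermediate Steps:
c = -40 (c = 10*(-4) = -40)
P(3)*((51 - 121) + c) = 5*((51 - 121) - 40) = 5*(-70 - 40) = 5*(-110) = -550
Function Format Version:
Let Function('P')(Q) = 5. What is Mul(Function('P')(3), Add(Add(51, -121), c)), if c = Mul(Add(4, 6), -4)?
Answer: -550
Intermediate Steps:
c = -40 (c = Mul(10, -4) = -40)
Mul(Function('P')(3), Add(Add(51, -121), c)) = Mul(5, Add(Add(51, -121), -40)) = Mul(5, Add(-70, -40)) = Mul(5, -110) = -550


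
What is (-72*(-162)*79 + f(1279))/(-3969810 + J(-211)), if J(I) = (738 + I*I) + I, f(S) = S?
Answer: -922735/3924762 ≈ -0.23511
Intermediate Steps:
J(I) = 738 + I + I² (J(I) = (738 + I²) + I = 738 + I + I²)
(-72*(-162)*79 + f(1279))/(-3969810 + J(-211)) = (-72*(-162)*79 + 1279)/(-3969810 + (738 - 211 + (-211)²)) = (11664*79 + 1279)/(-3969810 + (738 - 211 + 44521)) = (921456 + 1279)/(-3969810 + 45048) = 922735/(-3924762) = 922735*(-1/3924762) = -922735/3924762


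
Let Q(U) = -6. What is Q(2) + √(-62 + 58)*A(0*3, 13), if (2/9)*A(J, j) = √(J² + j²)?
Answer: -6 + 117*I ≈ -6.0 + 117.0*I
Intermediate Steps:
A(J, j) = 9*√(J² + j²)/2
Q(2) + √(-62 + 58)*A(0*3, 13) = -6 + √(-62 + 58)*(9*√((0*3)² + 13²)/2) = -6 + √(-4)*(9*√(0² + 169)/2) = -6 + (2*I)*(9*√(0 + 169)/2) = -6 + (2*I)*(9*√169/2) = -6 + (2*I)*((9/2)*13) = -6 + (2*I)*(117/2) = -6 + 117*I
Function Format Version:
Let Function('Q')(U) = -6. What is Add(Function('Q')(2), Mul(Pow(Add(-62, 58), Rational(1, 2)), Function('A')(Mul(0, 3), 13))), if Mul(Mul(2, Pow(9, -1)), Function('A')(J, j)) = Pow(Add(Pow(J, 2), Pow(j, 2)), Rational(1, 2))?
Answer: Add(-6, Mul(117, I)) ≈ Add(-6.0000, Mul(117.00, I))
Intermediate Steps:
Function('A')(J, j) = Mul(Rational(9, 2), Pow(Add(Pow(J, 2), Pow(j, 2)), Rational(1, 2)))
Add(Function('Q')(2), Mul(Pow(Add(-62, 58), Rational(1, 2)), Function('A')(Mul(0, 3), 13))) = Add(-6, Mul(Pow(Add(-62, 58), Rational(1, 2)), Mul(Rational(9, 2), Pow(Add(Pow(Mul(0, 3), 2), Pow(13, 2)), Rational(1, 2))))) = Add(-6, Mul(Pow(-4, Rational(1, 2)), Mul(Rational(9, 2), Pow(Add(Pow(0, 2), 169), Rational(1, 2))))) = Add(-6, Mul(Mul(2, I), Mul(Rational(9, 2), Pow(Add(0, 169), Rational(1, 2))))) = Add(-6, Mul(Mul(2, I), Mul(Rational(9, 2), Pow(169, Rational(1, 2))))) = Add(-6, Mul(Mul(2, I), Mul(Rational(9, 2), 13))) = Add(-6, Mul(Mul(2, I), Rational(117, 2))) = Add(-6, Mul(117, I))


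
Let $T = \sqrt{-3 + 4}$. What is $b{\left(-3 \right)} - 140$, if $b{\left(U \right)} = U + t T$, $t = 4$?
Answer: $-139$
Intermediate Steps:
$T = 1$ ($T = \sqrt{1} = 1$)
$b{\left(U \right)} = 4 + U$ ($b{\left(U \right)} = U + 4 \cdot 1 = U + 4 = 4 + U$)
$b{\left(-3 \right)} - 140 = \left(4 - 3\right) - 140 = 1 - 140 = -139$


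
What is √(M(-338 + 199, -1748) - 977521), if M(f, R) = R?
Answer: I*√979269 ≈ 989.58*I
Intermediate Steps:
√(M(-338 + 199, -1748) - 977521) = √(-1748 - 977521) = √(-979269) = I*√979269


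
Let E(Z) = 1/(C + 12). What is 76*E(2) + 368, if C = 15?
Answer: 10012/27 ≈ 370.81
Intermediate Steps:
E(Z) = 1/27 (E(Z) = 1/(15 + 12) = 1/27)
76*E(2) + 368 = 76*(1/27) + 368 = 76/27 + 368 = 10012/27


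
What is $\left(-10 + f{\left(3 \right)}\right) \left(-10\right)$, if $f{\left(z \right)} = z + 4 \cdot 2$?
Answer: $-10$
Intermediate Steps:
$f{\left(z \right)} = 8 + z$ ($f{\left(z \right)} = z + 8 = 8 + z$)
$\left(-10 + f{\left(3 \right)}\right) \left(-10\right) = \left(-10 + \left(8 + 3\right)\right) \left(-10\right) = \left(-10 + 11\right) \left(-10\right) = 1 \left(-10\right) = -10$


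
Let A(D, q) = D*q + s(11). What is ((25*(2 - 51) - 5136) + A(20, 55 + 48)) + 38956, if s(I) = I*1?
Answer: 34666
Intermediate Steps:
s(I) = I
A(D, q) = 11 + D*q (A(D, q) = D*q + 11 = 11 + D*q)
((25*(2 - 51) - 5136) + A(20, 55 + 48)) + 38956 = ((25*(2 - 51) - 5136) + (11 + 20*(55 + 48))) + 38956 = ((25*(-49) - 5136) + (11 + 20*103)) + 38956 = ((-1225 - 5136) + (11 + 2060)) + 38956 = (-6361 + 2071) + 38956 = -4290 + 38956 = 34666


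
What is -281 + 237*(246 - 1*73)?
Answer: 40720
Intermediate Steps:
-281 + 237*(246 - 1*73) = -281 + 237*(246 - 73) = -281 + 237*173 = -281 + 41001 = 40720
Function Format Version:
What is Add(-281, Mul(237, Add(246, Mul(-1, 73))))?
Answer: 40720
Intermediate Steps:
Add(-281, Mul(237, Add(246, Mul(-1, 73)))) = Add(-281, Mul(237, Add(246, -73))) = Add(-281, Mul(237, 173)) = Add(-281, 41001) = 40720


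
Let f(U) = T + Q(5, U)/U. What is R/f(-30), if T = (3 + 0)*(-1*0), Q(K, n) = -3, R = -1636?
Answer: -16360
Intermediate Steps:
T = 0 (T = 3*0 = 0)
f(U) = -3/U (f(U) = 0 - 3/U = -3/U)
R/f(-30) = -1636/((-3/(-30))) = -1636/((-3*(-1/30))) = -1636/1/10 = -1636*10 = -16360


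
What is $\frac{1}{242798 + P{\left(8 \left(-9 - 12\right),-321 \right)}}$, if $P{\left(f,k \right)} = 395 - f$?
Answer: $\frac{1}{243361} \approx 4.1091 \cdot 10^{-6}$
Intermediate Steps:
$\frac{1}{242798 + P{\left(8 \left(-9 - 12\right),-321 \right)}} = \frac{1}{242798 + \left(395 - 8 \left(-9 - 12\right)\right)} = \frac{1}{242798 + \left(395 - 8 \left(-21\right)\right)} = \frac{1}{242798 + \left(395 - -168\right)} = \frac{1}{242798 + \left(395 + 168\right)} = \frac{1}{242798 + 563} = \frac{1}{243361}$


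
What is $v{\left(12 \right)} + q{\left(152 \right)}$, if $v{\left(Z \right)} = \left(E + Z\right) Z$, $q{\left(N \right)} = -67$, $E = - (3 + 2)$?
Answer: $17$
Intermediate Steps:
$E = -5$ ($E = \left(-1\right) 5 = -5$)
$v{\left(Z \right)} = Z \left(-5 + Z\right)$ ($v{\left(Z \right)} = \left(-5 + Z\right) Z = Z \left(-5 + Z\right)$)
$v{\left(12 \right)} + q{\left(152 \right)} = 12 \left(-5 + 12\right) - 67 = 12 \cdot 7 - 67 = 84 - 67 = 17$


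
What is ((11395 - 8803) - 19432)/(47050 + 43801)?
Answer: -16840/90851 ≈ -0.18536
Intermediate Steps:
((11395 - 8803) - 19432)/(47050 + 43801) = (2592 - 19432)/90851 = -16840*1/90851 = -16840/90851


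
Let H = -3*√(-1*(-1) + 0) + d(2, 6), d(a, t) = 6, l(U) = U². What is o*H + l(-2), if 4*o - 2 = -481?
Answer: -1421/4 ≈ -355.25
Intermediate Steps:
o = -479/4 (o = ½ + (¼)*(-481) = ½ - 481/4 = -479/4 ≈ -119.75)
H = 3 (H = -3*√(-1*(-1) + 0) + 6 = -3*√(1 + 0) + 6 = -3*√1 + 6 = -3*1 + 6 = -3 + 6 = 3)
o*H + l(-2) = -479/4*3 + (-2)² = -1437/4 + 4 = -1421/4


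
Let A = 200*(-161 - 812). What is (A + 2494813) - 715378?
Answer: 1584835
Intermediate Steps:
A = -194600 (A = 200*(-973) = -194600)
(A + 2494813) - 715378 = (-194600 + 2494813) - 715378 = 2300213 - 715378 = 1584835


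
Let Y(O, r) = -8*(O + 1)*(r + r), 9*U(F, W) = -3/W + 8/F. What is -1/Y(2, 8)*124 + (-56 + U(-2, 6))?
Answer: -5393/96 ≈ -56.177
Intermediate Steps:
U(F, W) = -1/(3*W) + 8/(9*F) (U(F, W) = (-3/W + 8/F)/9 = -1/(3*W) + 8/(9*F))
Y(O, r) = -16*r*(1 + O) (Y(O, r) = -8*(1 + O)*2*r = -16*r*(1 + O))
-1/Y(2, 8)*124 + (-56 + U(-2, 6)) = -1/((-16*8*(1 + 2)))*124 + (-56 + (-1/3/6 + (8/9)/(-2))) = -1/((-16*8*3))*124 + (-56 + (-1/3*1/6 + (8/9)*(-1/2))) = -1/(-384)*124 + (-56 + (-1/18 - 4/9)) = -1*(-1/384)*124 + (-56 - 1/2) = (1/384)*124 - 113/2 = 31/96 - 113/2 = -5393/96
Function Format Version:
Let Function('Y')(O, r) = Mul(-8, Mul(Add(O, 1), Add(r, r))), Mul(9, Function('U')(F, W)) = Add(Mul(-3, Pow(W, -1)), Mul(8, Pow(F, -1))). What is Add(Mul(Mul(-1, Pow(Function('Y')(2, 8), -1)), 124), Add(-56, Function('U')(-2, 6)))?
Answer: Rational(-5393, 96) ≈ -56.177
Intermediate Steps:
Function('U')(F, W) = Add(Mul(Rational(-1, 3), Pow(W, -1)), Mul(Rational(8, 9), Pow(F, -1))) (Function('U')(F, W) = Mul(Rational(1, 9), Add(Mul(-3, Pow(W, -1)), Mul(8, Pow(F, -1)))) = Add(Mul(Rational(-1, 3), Pow(W, -1)), Mul(Rational(8, 9), Pow(F, -1))))
Function('Y')(O, r) = Mul(-16, r, Add(1, O)) (Function('Y')(O, r) = Mul(-8, Mul(Add(1, O), Mul(2, r))) = Mul(-8, Mul(2, r, Add(1, O))) = Mul(-16, r, Add(1, O)))
Add(Mul(Mul(-1, Pow(Function('Y')(2, 8), -1)), 124), Add(-56, Function('U')(-2, 6))) = Add(Mul(Mul(-1, Pow(Mul(-16, 8, Add(1, 2)), -1)), 124), Add(-56, Add(Mul(Rational(-1, 3), Pow(6, -1)), Mul(Rational(8, 9), Pow(-2, -1))))) = Add(Mul(Mul(-1, Pow(Mul(-16, 8, 3), -1)), 124), Add(-56, Add(Mul(Rational(-1, 3), Rational(1, 6)), Mul(Rational(8, 9), Rational(-1, 2))))) = Add(Mul(Mul(-1, Pow(-384, -1)), 124), Add(-56, Add(Rational(-1, 18), Rational(-4, 9)))) = Add(Mul(Mul(-1, Rational(-1, 384)), 124), Add(-56, Rational(-1, 2))) = Add(Mul(Rational(1, 384), 124), Rational(-113, 2)) = Add(Rational(31, 96), Rational(-113, 2)) = Rational(-5393, 96)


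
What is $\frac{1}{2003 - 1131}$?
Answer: $\frac{1}{872} \approx 0.0011468$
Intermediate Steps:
$\frac{1}{2003 - 1131} = \frac{1}{872}$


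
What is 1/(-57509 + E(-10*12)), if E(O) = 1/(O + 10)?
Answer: -110/6325991 ≈ -1.7389e-5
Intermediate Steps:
E(O) = 1/(10 + O)
1/(-57509 + E(-10*12)) = 1/(-57509 + 1/(10 - 10*12)) = 1/(-57509 + 1/(10 - 120)) = 1/(-57509 + 1/(-110)) = 1/(-57509 - 1/110) = 1/(-6325991/110) = -110/6325991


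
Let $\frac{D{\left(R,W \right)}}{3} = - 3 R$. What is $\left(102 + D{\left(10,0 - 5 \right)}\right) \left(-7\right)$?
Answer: $-84$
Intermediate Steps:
$D{\left(R,W \right)} = - 9 R$ ($D{\left(R,W \right)} = 3 \left(- 3 R\right) = - 9 R$)
$\left(102 + D{\left(10,0 - 5 \right)}\right) \left(-7\right) = \left(102 - 90\right) \left(-7\right) = 12 \left(-7\right) = -84$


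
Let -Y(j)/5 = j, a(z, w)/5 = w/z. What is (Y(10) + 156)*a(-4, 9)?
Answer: -2385/2 ≈ -1192.5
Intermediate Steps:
a(z, w) = 5*w/z (a(z, w) = 5*(w/z) = 5*w/z)
Y(j) = -5*j
(Y(10) + 156)*a(-4, 9) = (-5*10 + 156)*(5*9/(-4)) = (-50 + 156)*(5*9*(-1/4)) = 106*(-45/4) = -2385/2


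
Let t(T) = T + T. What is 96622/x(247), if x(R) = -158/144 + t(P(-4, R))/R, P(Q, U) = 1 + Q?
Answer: -1718325648/19945 ≈ -86153.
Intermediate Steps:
t(T) = 2*T
x(R) = -79/72 - 6/R (x(R) = -158/144 + (2*(1 - 4))/R = -158*1/144 + (2*(-3))/R = -79/72 - 6/R)
96622/x(247) = 96622/(-79/72 - 6/247) = 96622/(-19945/17784) = 96622*(-17784/19945) = -1718325648/19945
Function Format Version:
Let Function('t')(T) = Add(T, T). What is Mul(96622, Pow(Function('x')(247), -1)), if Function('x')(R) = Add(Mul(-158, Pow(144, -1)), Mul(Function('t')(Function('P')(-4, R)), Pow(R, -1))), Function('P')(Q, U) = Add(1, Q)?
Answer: Rational(-1718325648, 19945) ≈ -86153.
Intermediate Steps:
Function('t')(T) = Mul(2, T)
Function('x')(R) = Add(Rational(-79, 72), Mul(-6, Pow(R, -1))) (Function('x')(R) = Add(Mul(-158, Pow(144, -1)), Mul(Mul(2, Add(1, -4)), Pow(R, -1))) = Add(Mul(-158, Rational(1, 144)), Mul(Mul(2, -3), Pow(R, -1))) = Add(Rational(-79, 72), Mul(-6, Pow(R, -1))))
Mul(96622, Pow(Function('x')(247), -1)) = Mul(96622, Pow(Add(Rational(-79, 72), Mul(-6, Pow(247, -1))), -1)) = Mul(96622, Pow(Add(Rational(-79, 72), Mul(-6, Rational(1, 247))), -1)) = Mul(96622, Pow(Add(Rational(-79, 72), Rational(-6, 247)), -1)) = Mul(96622, Pow(Rational(-19945, 17784), -1)) = Mul(96622, Rational(-17784, 19945)) = Rational(-1718325648, 19945)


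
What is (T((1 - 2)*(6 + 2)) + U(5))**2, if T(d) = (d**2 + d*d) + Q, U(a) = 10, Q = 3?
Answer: 19881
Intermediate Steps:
T(d) = 3 + 2*d**2 (T(d) = (d**2 + d*d) + 3 = (d**2 + d**2) + 3 = 2*d**2 + 3 = 3 + 2*d**2)
(T((1 - 2)*(6 + 2)) + U(5))**2 = ((3 + 2*((1 - 2)*(6 + 2))**2) + 10)**2 = ((3 + 2*(-1*8)**2) + 10)**2 = ((3 + 2*(-8)**2) + 10)**2 = ((3 + 2*64) + 10)**2 = ((3 + 128) + 10)**2 = (131 + 10)**2 = 141**2 = 19881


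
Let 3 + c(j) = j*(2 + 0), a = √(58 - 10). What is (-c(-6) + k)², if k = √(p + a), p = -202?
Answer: (15 + I*√2*√(101 - 2*√3))² ≈ 29.928 + 419.0*I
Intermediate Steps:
a = 4*√3 (a = √48 = 4*√3 ≈ 6.9282)
k = √(-202 + 4*√3) ≈ 13.967*I
c(j) = -3 + 2*j (c(j) = -3 + j*(2 + 0) = -3 + j*2 = -3 + 2*j)
(-c(-6) + k)² = (-(-3 + 2*(-6)) + √(-202 + 4*√3))² = (-(-3 - 12) + √(-202 + 4*√3))² = (-1*(-15) + √(-202 + 4*√3))² = (15 + √(-202 + 4*√3))²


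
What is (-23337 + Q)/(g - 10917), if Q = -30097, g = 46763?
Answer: -26717/17923 ≈ -1.4907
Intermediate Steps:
(-23337 + Q)/(g - 10917) = (-23337 - 30097)/(46763 - 10917) = -53434/35846 = -53434*1/35846 = -26717/17923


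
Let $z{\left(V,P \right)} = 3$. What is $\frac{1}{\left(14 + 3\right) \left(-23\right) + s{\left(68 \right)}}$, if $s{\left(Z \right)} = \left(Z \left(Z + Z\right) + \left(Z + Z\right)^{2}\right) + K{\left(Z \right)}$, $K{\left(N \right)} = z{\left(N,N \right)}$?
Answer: $\frac{1}{27356} \approx 3.6555 \cdot 10^{-5}$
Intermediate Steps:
$K{\left(N \right)} = 3$
$s{\left(Z \right)} = 3 + 6 Z^{2}$ ($s{\left(Z \right)} = \left(Z \left(Z + Z\right) + \left(Z + Z\right)^{2}\right) + 3 = \left(Z 2 Z + \left(2 Z\right)^{2}\right) + 3 = \left(2 Z^{2} + 4 Z^{2}\right) + 3 = 6 Z^{2} + 3 = 3 + 6 Z^{2}$)
$\frac{1}{\left(14 + 3\right) \left(-23\right) + s{\left(68 \right)}} = \frac{1}{\left(14 + 3\right) \left(-23\right) + \left(3 + 6 \cdot 68^{2}\right)} = \frac{1}{17 \left(-23\right) + \left(3 + 6 \cdot 4624\right)} = \frac{1}{-391 + \left(3 + 27744\right)} = \frac{1}{-391 + 27747} = \frac{1}{27356}$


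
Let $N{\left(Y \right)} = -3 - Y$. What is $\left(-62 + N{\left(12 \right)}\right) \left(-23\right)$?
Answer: $1771$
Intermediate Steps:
$\left(-62 + N{\left(12 \right)}\right) \left(-23\right) = \left(-62 - 15\right) \left(-23\right) = \left(-77\right) \left(-23\right) = 1771$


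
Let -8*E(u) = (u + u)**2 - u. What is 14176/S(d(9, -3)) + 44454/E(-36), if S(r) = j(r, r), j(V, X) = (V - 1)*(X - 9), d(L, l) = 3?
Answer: -181172/145 ≈ -1249.5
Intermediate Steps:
E(u) = -u**2/2 + u/8 (E(u) = -((u + u)**2 - u)/8 = -((2*u)**2 - u)/8 = -(4*u**2 - u)/8 = -(-u + 4*u**2)/8 = -u**2/2 + u/8)
j(V, X) = (-1 + V)*(-9 + X)
S(r) = 9 + r**2 - 10*r (S(r) = 9 - r - 9*r + r*r = 9 - r - 9*r + r**2 = 9 + r**2 - 10*r)
14176/S(d(9, -3)) + 44454/E(-36) = 14176/(9 + 3**2 - 10*3) + 44454/(((1/8)*(-36)*(1 - 4*(-36)))) = 14176/(9 + 9 - 30) + 44454/(((1/8)*(-36)*(1 + 144))) = 14176/(-12) + 44454/(((1/8)*(-36)*145)) = 14176*(-1/12) + 44454/(-1305/2) = -3544/3 + 44454*(-2/1305) = -3544/3 - 29636/435 = -181172/145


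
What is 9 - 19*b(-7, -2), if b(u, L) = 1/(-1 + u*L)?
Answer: 98/13 ≈ 7.5385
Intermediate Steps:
b(u, L) = 1/(-1 + L*u)
9 - 19*b(-7, -2) = 9 - 19/(-1 - 2*(-7)) = 9 - 19/(-1 + 14) = 9 - 19/13 = 98/13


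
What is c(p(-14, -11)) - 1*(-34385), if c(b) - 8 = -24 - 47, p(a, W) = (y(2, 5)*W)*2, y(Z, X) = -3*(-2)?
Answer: 34322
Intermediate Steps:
y(Z, X) = 6
p(a, W) = 12*W (p(a, W) = (6*W)*2 = 12*W)
c(b) = -63 (c(b) = 8 + (-24 - 47) = 8 - 71 = -63)
c(p(-14, -11)) - 1*(-34385) = -63 - 1*(-34385) = -63 + 34385 = 34322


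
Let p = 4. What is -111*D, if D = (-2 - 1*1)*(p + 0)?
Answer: 1332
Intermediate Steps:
D = -12 (D = (-2 - 1*1)*(4 + 0) = (-2 - 1)*4 = -3*4 = -12)
-111*D = -111*(-12) = 1332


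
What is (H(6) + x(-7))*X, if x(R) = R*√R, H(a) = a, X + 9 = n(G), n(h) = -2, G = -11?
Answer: -66 + 77*I*√7 ≈ -66.0 + 203.72*I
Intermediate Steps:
X = -11 (X = -9 - 2 = -11)
x(R) = R^(3/2)
(H(6) + x(-7))*X = (6 + (-7)^(3/2))*(-11) = (6 - 7*I*√7)*(-11) = -66 + 77*I*√7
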